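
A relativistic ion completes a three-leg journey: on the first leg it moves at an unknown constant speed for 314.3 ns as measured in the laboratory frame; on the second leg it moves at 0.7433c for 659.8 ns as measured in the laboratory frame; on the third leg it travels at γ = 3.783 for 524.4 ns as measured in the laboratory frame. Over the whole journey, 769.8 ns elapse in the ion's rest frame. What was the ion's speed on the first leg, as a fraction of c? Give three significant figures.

β = 0.797

Leg 1: speed unknown; τ_1 = 314.3/γ_1.
Leg 2: γ = 1/√(1 − 0.7433²) = 1/√0.4475 = 1.495; τ_2 = 659.8/1.495 = 441.4 ns.
Leg 3: γ = 3.783; τ_3 = 524.4/3.783 = 138.6 ns.
Total proper time: τ_1 + 441.4 + 138.6 = 769.8, so τ_1 = 769.8 − 580.0 = 189.8 ns.
γ_1 = 314.3/189.8 = 1.656; β = √(1 − 1/γ²) = √0.6353.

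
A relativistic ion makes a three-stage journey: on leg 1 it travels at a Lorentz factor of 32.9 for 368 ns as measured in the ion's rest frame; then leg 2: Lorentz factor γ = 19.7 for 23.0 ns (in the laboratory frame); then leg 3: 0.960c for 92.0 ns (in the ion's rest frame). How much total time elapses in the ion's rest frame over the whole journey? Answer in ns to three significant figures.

τ = 461 ns

Leg 1: 368 ns is already measured in the ion's rest frame.
Leg 2: γ = 19.7; τ_2 = 23.0/19.70 = 1.168 ns.
Leg 3: 92.0 ns is already measured in the ion's rest frame.
Total: 368.0 + 1.168 + 92.00 ns.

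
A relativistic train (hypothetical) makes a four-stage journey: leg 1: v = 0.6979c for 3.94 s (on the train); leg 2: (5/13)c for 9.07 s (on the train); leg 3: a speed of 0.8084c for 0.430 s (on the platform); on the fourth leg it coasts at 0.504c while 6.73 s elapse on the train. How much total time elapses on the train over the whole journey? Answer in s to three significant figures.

Leg 1: 3.94 s is already measured on the train.
Leg 2: 9.07 s is already measured on the train.
Leg 3: γ = 1/√(1 − 0.8084²) = 1/√0.3465 = 1.699; τ_3 = 0.430/1.699 = 0.2531 s.
Leg 4: 6.73 s is already measured on the train.
Total: 3.940 + 9.070 + 0.2531 + 6.730 s.

τ = 20.0 s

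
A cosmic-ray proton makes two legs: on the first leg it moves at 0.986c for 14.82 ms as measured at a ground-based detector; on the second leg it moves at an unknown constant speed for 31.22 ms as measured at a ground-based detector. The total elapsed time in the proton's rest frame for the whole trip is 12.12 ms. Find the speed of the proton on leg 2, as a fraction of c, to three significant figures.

β = 0.951

Leg 1: γ = 1/√(1 − 0.986²) = 1/√0.02780 = 5.997; τ_1 = 14.82/5.997 = 2.471 ms.
Leg 2: speed unknown; τ_2 = 31.22/γ_2.
Total proper time: 2.471 + τ_2 = 12.12, so τ_2 = 12.12 − 2.471 = 9.649 ms.
γ_2 = 31.22/9.649 = 3.236; β = √(1 − 1/γ²) = √0.9045.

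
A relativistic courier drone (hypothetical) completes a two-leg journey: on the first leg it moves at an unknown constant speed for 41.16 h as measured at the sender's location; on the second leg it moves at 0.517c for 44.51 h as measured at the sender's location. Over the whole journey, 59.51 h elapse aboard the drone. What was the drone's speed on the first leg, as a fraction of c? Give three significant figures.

β = 0.854

Leg 1: speed unknown; τ_1 = 41.16/γ_1.
Leg 2: γ = 1/√(1 − 0.517²) = 1/√0.7327 = 1.168; τ_2 = 44.51/1.168 = 38.10 h.
Total proper time: τ_1 + 38.10 = 59.51, so τ_1 = 59.51 − 38.10 = 21.41 h.
γ_1 = 41.16/21.41 = 1.922; β = √(1 − 1/γ²) = √0.7294.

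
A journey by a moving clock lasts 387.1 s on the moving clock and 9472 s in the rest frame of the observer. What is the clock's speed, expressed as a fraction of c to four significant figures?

The proper time is measured on the moving clock (both events occur at the clock's location); Δt is measured in the rest frame of the observer. γ = Δt/τ = 9472/387.1 = 24.47.
β = √(1 − 1/γ²) = √(1 − 0.001670) = √0.9983

β = 0.9992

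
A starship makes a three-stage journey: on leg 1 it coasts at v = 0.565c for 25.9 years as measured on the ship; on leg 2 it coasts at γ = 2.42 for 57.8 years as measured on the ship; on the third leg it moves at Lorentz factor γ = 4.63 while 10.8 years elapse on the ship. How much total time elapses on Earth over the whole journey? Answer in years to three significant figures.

Δt = 221 years

Leg 1: γ = 1/√(1 − 0.565²) = 1/√0.6808 = 1.212; Δt_1 = 1.212 × 25.9 = 31.39 years.
Leg 2: γ = 2.42; Δt_2 = 2.420 × 57.8 = 139.9 years.
Leg 3: γ = 4.63; Δt_3 = 4.630 × 10.8 = 50.00 years.
Total: 31.39 + 139.9 + 50.00 years.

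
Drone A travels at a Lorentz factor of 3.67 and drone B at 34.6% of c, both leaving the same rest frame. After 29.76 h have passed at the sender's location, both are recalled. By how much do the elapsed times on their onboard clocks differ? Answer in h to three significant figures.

A: γ = 3.67; τ_A = 29.76/3.670 = 8.109 h.
B: β = 0.346; γ = 1/√(1 − 0.346²) = 1/√0.8803 = 1.066; τ_B = 29.76/1.066 = 27.92 h.

|τ_A − τ_B| = 19.8 h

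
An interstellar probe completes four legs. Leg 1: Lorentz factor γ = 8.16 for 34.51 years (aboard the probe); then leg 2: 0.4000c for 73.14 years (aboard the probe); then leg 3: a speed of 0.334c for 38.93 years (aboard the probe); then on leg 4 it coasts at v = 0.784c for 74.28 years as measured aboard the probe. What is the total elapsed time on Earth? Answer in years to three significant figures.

Leg 1: γ = 8.16; Δt_1 = 8.160 × 34.51 = 281.6 years.
Leg 2: γ = 1/√(1 − 0.4000²) = 1/√0.8400 = 1.091; Δt_2 = 1.091 × 73.14 = 79.80 years.
Leg 3: γ = 1/√(1 − 0.334²) = 1/√0.8884 = 1.061; Δt_3 = 1.061 × 38.93 = 41.30 years.
Leg 4: γ = 1/√(1 − 0.784²) = 1/√0.3853 = 1.611; Δt_4 = 1.611 × 74.28 = 119.7 years.
Total: 281.6 + 79.80 + 41.30 + 119.7 years.

Δt = 522 years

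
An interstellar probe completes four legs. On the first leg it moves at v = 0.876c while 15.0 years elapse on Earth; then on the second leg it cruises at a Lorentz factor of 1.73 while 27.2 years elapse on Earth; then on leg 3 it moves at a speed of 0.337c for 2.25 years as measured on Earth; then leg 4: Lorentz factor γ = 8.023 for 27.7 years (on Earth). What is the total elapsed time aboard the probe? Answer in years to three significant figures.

Leg 1: γ = 1/√(1 − 0.876²) = 1/√0.2326 = 2.073; τ_1 = 15.0/2.073 = 7.235 years.
Leg 2: γ = 1.73; τ_2 = 27.2/1.730 = 15.72 years.
Leg 3: γ = 1/√(1 − 0.337²) = 1/√0.8864 = 1.062; τ_3 = 2.25/1.062 = 2.118 years.
Leg 4: γ = 8.023; τ_4 = 27.7/8.023 = 3.453 years.
Total: 7.235 + 15.72 + 2.118 + 3.453 years.

τ = 28.5 years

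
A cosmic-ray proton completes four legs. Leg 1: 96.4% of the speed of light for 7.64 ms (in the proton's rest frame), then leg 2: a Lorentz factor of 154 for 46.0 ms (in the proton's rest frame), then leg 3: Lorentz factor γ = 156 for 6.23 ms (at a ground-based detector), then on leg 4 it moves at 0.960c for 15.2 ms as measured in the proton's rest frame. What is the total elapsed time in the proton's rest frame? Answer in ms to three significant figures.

τ = 68.9 ms

Leg 1: 7.64 ms is already measured in the proton's rest frame.
Leg 2: 46.0 ms is already measured in the proton's rest frame.
Leg 3: γ = 156; τ_3 = 6.23/156.0 = 0.03994 ms.
Leg 4: 15.2 ms is already measured in the proton's rest frame.
Total: 7.640 + 46.00 + 0.03994 + 15.20 ms.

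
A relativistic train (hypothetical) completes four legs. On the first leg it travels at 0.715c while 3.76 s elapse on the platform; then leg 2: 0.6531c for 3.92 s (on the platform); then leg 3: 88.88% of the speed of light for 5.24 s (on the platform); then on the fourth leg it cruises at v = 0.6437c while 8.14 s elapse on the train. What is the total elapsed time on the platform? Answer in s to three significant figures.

Δt = 23.6 s

Leg 1: 3.76 s is already measured on the platform.
Leg 2: 3.92 s is already measured on the platform.
Leg 3: 5.24 s is already measured on the platform.
Leg 4: γ = 1/√(1 − 0.6437²) = 1/√0.5857 = 1.307; Δt_4 = 1.307 × 8.14 = 10.64 s.
Total: 3.760 + 3.920 + 5.240 + 10.64 s.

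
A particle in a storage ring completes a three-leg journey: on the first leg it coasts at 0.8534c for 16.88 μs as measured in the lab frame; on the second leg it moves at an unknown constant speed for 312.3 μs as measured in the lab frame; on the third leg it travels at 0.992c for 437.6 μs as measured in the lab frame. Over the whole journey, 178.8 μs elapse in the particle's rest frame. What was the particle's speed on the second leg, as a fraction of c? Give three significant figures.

β = 0.930

Leg 1: γ = 1/√(1 − 0.8534²) = 1/√0.2717 = 1.918; τ_1 = 16.88/1.918 = 8.799 μs.
Leg 2: speed unknown; τ_2 = 312.3/γ_2.
Leg 3: γ = 1/√(1 − 0.992²) = 1/√0.01594 = 7.922; τ_3 = 437.6/7.922 = 55.24 μs.
Total proper time: 8.799 + τ_2 + 55.24 = 178.8, so τ_2 = 178.8 − 64.04 = 114.8 μs.
γ_2 = 312.3/114.8 = 2.721; β = √(1 − 1/γ²) = √0.8650.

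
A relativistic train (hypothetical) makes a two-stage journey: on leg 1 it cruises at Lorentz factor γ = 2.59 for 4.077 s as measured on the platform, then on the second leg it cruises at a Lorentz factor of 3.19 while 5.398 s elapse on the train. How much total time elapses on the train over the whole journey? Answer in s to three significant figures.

τ = 6.97 s

Leg 1: γ = 2.59; τ_1 = 4.077/2.590 = 1.574 s.
Leg 2: 5.398 s is already measured on the train.
Total: 1.574 + 5.398 s.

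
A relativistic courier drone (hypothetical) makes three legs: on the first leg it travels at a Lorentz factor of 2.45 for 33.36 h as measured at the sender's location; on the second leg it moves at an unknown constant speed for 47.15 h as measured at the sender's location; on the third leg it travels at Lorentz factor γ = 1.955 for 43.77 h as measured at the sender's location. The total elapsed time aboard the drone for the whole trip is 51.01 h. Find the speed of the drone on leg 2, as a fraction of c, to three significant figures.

Leg 1: γ = 2.45; τ_1 = 33.36/2.450 = 13.62 h.
Leg 2: speed unknown; τ_2 = 47.15/γ_2.
Leg 3: γ = 1.955; τ_3 = 43.77/1.955 = 22.39 h.
Total proper time: 13.62 + τ_2 + 22.39 = 51.01, so τ_2 = 51.01 − 36.01 = 15.00 h.
γ_2 = 47.15/15.00 = 3.142; β = √(1 − 1/γ²) = √0.8987.

β = 0.948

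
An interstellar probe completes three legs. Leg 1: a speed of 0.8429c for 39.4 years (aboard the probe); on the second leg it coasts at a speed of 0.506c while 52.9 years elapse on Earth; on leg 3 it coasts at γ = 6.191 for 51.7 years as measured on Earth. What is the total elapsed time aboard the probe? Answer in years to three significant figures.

τ = 93.4 years

Leg 1: 39.4 years is already measured aboard the probe.
Leg 2: γ = 1/√(1 − 0.506²) = 1/√0.7440 = 1.159; τ_2 = 52.9/1.159 = 45.63 years.
Leg 3: γ = 6.191; τ_3 = 51.7/6.191 = 8.351 years.
Total: 39.40 + 45.63 + 8.351 years.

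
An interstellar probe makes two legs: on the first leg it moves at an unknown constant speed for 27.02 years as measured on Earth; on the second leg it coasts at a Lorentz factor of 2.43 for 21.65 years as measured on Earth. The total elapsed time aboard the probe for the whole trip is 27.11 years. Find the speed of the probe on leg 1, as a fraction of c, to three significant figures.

β = 0.739

Leg 1: speed unknown; τ_1 = 27.02/γ_1.
Leg 2: γ = 2.43; τ_2 = 21.65/2.430 = 8.909 years.
Total proper time: τ_1 + 8.909 = 27.11, so τ_1 = 27.11 − 8.909 = 18.20 years.
γ_1 = 27.02/18.20 = 1.485; β = √(1 − 1/γ²) = √0.5463.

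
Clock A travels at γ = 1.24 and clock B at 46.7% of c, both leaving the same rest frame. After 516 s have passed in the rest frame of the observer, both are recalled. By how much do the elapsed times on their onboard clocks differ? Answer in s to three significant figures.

A: γ = 1.24; τ_A = 516/1.240 = 416.1 s.
B: β = 0.467; γ = 1/√(1 − 0.467²) = 1/√0.7819 = 1.131; τ_B = 516/1.131 = 456.3 s.

|τ_A − τ_B| = 40.1 s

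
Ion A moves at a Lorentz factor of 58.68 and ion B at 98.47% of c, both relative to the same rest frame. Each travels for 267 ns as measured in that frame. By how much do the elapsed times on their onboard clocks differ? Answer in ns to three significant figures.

|τ_A − τ_B| = 42.0 ns

A: γ = 58.68; τ_A = 267/58.68 = 4.550 ns.
B: β = 0.9847; γ = 1/√(1 − 0.9847²) = 1/√0.03037 = 5.739; τ_B = 267/5.739 = 46.53 ns.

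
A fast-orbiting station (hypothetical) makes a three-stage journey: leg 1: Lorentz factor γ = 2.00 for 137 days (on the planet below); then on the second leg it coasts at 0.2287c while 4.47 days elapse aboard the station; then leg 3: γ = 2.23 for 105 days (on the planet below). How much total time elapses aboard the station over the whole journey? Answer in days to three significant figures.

Leg 1: γ = 2.00; τ_1 = 137/2.000 = 68.50 days.
Leg 2: 4.47 days is already measured aboard the station.
Leg 3: γ = 2.23; τ_3 = 105/2.230 = 47.09 days.
Total: 68.50 + 4.470 + 47.09 days.

τ = 120 days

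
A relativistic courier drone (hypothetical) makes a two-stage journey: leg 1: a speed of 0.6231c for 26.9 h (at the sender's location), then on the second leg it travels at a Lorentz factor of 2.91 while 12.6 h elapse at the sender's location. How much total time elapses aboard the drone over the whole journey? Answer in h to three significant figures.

Leg 1: γ = 1/√(1 − 0.6231²) = 1/√0.6117 = 1.279; τ_1 = 26.9/1.279 = 21.04 h.
Leg 2: γ = 2.91; τ_2 = 12.6/2.910 = 4.330 h.
Total: 21.04 + 4.330 h.

τ = 25.4 h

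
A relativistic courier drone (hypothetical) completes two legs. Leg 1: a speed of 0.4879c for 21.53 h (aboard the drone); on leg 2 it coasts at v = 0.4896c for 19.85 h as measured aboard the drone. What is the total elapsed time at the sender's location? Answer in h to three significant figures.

Leg 1: γ = 1/√(1 − 0.4879²) = 1/√0.7620 = 1.146; Δt_1 = 1.146 × 21.53 = 24.66 h.
Leg 2: γ = 1/√(1 − 0.4896²) = 1/√0.7603 = 1.147; Δt_2 = 1.147 × 19.85 = 22.77 h.
Total: 24.66 + 22.77 h.

Δt = 47.4 h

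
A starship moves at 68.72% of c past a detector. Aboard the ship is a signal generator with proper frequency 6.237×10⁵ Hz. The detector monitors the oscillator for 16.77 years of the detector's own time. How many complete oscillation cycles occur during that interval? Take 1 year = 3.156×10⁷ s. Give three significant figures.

N = 2.40×10¹⁴

β = 0.6872; γ = 1/√(1 − 0.6872²) = 1/√0.5278 = 1.377
During 16.77 years of lab time, the oscillator's proper time advances by τ = Δt/γ = 16.77/1.377 = 12.18 years = 3.845×10⁸ s.
N = f × τ = 6.237×10⁵ × 3.845×10⁸ = 2.398×10¹⁴.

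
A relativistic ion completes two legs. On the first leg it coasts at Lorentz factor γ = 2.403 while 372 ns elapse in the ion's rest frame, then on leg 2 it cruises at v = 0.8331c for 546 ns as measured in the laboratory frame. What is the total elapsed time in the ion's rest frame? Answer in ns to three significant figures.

Leg 1: 372 ns is already measured in the ion's rest frame.
Leg 2: γ = 1/√(1 − 0.8331²) = 1/√0.3059 = 1.808; τ_2 = 546/1.808 = 302.0 ns.
Total: 372.0 + 302.0 ns.

τ = 674 ns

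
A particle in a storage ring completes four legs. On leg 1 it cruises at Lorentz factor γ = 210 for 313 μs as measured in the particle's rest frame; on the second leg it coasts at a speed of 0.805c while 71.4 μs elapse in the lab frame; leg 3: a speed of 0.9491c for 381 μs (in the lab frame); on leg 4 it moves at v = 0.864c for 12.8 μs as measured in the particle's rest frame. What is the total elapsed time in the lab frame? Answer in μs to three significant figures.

Δt = 6.62×10⁴ μs

Leg 1: γ = 210; Δt_1 = 210.0 × 313 = 6.573×10⁴ μs.
Leg 2: 71.4 μs is already measured in the lab frame.
Leg 3: 381 μs is already measured in the lab frame.
Leg 4: γ = 1/√(1 − 0.864²) = 1/√0.2535 = 1.986; Δt_4 = 1.986 × 12.8 = 25.42 μs.
Total: 6.573×10⁴ + 71.40 + 381.0 + 25.42 μs.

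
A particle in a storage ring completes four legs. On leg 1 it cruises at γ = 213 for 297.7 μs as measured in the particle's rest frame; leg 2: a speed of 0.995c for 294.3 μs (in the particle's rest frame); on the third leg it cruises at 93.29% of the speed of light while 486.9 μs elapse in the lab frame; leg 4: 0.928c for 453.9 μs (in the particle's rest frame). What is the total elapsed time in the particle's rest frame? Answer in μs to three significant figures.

τ = 1220 μs

Leg 1: 297.7 μs is already measured in the particle's rest frame.
Leg 2: 294.3 μs is already measured in the particle's rest frame.
Leg 3: β = 0.9329; γ = 1/√(1 − 0.9329²) = 1/√0.1297 = 2.777; τ_3 = 486.9/2.777 = 175.3 μs.
Leg 4: 453.9 μs is already measured in the particle's rest frame.
Total: 297.7 + 294.3 + 175.3 + 453.9 μs.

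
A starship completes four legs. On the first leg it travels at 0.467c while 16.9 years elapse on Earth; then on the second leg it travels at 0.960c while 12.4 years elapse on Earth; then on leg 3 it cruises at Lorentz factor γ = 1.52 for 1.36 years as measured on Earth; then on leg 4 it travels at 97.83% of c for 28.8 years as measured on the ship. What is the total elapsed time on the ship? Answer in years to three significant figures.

τ = 48.1 years

Leg 1: γ = 1/√(1 − 0.467²) = 1/√0.7819 = 1.131; τ_1 = 16.9/1.131 = 14.94 years.
Leg 2: γ = 1/√(1 − 0.960²) = 25/7 ≈ 3.571; τ_2 = 12.4/3.571 = 3.472 years.
Leg 3: γ = 1.52; τ_3 = 1.36/1.520 = 0.8947 years.
Leg 4: 28.8 years is already measured on the ship.
Total: 14.94 + 3.472 + 0.8947 + 28.80 years.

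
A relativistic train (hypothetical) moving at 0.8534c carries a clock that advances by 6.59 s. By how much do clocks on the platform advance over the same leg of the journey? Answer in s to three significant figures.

γ = 1/√(1 − 0.8534²) = 1/√0.2717 = 1.918
The interval measured on the train is the proper time (both events occur at the same place in that frame); the lab-frame interval is Δt = γτ = 1.918 × 6.59 s.

Δt = 12.6 s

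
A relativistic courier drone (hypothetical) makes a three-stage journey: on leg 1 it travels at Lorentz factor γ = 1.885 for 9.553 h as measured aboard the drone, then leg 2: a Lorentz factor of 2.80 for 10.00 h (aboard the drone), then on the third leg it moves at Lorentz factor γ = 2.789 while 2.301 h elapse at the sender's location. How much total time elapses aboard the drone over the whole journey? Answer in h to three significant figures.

Leg 1: 9.553 h is already measured aboard the drone.
Leg 2: 10.00 h is already measured aboard the drone.
Leg 3: γ = 2.789; τ_3 = 2.301/2.789 = 0.8250 h.
Total: 9.553 + 10.00 + 0.8250 h.

τ = 20.4 h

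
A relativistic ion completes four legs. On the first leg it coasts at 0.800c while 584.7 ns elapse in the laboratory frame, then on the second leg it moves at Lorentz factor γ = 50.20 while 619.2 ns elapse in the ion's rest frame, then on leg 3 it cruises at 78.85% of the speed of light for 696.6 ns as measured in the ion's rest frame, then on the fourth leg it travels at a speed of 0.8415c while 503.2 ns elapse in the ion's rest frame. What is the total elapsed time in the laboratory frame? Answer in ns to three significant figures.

Leg 1: 584.7 ns is already measured in the laboratory frame.
Leg 2: γ = 50.20; Δt_2 = 50.20 × 619.2 = 3.108×10⁴ ns.
Leg 3: β = 0.7885; γ = 1/√(1 − 0.7885²) = 1/√0.3783 = 1.626; Δt_3 = 1.626 × 696.6 = 1133 ns.
Leg 4: γ = 1/√(1 − 0.8415²) = 1/√0.2919 = 1.851; Δt_4 = 1.851 × 503.2 = 931.4 ns.
Total: 584.7 + 3.108×10⁴ + 1133 + 931.4 ns.

Δt = 3.37×10⁴ ns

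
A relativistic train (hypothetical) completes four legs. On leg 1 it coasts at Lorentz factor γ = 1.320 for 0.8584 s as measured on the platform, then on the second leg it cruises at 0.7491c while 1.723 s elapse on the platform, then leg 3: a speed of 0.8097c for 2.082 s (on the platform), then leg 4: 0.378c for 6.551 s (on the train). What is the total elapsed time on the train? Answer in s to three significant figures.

τ = 9.56 s

Leg 1: γ = 1.320; τ_1 = 0.8584/1.320 = 0.6503 s.
Leg 2: γ = 1/√(1 − 0.7491²) = 1/√0.4388 = 1.510; τ_2 = 1.723/1.510 = 1.141 s.
Leg 3: γ = 1/√(1 − 0.8097²) = 1/√0.3444 = 1.704; τ_3 = 2.082/1.704 = 1.222 s.
Leg 4: 6.551 s is already measured on the train.
Total: 0.6503 + 1.141 + 1.222 + 6.551 s.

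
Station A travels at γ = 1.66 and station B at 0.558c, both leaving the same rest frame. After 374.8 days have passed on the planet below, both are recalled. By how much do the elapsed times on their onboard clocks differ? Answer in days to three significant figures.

A: γ = 1.66; τ_A = 374.8/1.660 = 225.8 days.
B: γ = 1/√(1 − 0.558²) = 1/√0.6886 = 1.205; τ_B = 374.8/1.205 = 311.0 days.

|τ_A − τ_B| = 85.2 days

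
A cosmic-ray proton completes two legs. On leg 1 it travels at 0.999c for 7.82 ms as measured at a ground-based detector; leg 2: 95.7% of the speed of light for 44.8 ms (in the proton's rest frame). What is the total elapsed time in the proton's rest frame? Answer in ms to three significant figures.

τ = 45.1 ms

Leg 1: γ = 1/√(1 − 0.999²) = 1/√0.001999 = 22.37; τ_1 = 7.82/22.37 = 0.3496 ms.
Leg 2: 44.8 ms is already measured in the proton's rest frame.
Total: 0.3496 + 44.80 ms.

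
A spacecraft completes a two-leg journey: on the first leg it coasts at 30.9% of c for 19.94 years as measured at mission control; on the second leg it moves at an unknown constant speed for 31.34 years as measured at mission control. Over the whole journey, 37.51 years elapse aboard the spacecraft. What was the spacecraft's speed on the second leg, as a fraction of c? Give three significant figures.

β = 0.806

Leg 1: β = 0.309; γ = 1/√(1 − 0.309²) = 1/√0.9045 = 1.051; τ_1 = 19.94/1.051 = 18.96 years.
Leg 2: speed unknown; τ_2 = 31.34/γ_2.
Total proper time: 18.96 + τ_2 = 37.51, so τ_2 = 37.51 − 18.96 = 18.55 years.
γ_2 = 31.34/18.55 = 1.690; β = √(1 − 1/γ²) = √0.6498.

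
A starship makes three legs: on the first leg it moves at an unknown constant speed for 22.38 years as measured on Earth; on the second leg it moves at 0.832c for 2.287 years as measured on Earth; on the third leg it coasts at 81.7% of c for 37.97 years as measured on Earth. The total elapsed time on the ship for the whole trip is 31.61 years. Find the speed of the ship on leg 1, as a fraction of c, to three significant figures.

β = 0.926

Leg 1: speed unknown; τ_1 = 22.38/γ_1.
Leg 2: γ = 1/√(1 − 0.832²) = 1/√0.3078 = 1.803; τ_2 = 2.287/1.803 = 1.269 years.
Leg 3: β = 0.817; γ = 1/√(1 − 0.817²) = 1/√0.3325 = 1.734; τ_3 = 37.97/1.734 = 21.89 years.
Total proper time: τ_1 + 1.269 + 21.89 = 31.61, so τ_1 = 31.61 − 23.16 = 8.446 years.
γ_1 = 22.38/8.446 = 2.650; β = √(1 − 1/γ²) = √0.8576.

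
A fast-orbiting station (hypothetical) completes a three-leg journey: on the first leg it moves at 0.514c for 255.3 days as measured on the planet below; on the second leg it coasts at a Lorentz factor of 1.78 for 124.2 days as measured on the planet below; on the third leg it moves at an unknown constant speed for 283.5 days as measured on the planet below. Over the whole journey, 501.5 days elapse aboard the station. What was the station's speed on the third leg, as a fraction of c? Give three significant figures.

β = 0.661

Leg 1: γ = 1/√(1 − 0.514²) = 1/√0.7358 = 1.166; τ_1 = 255.3/1.166 = 219.0 days.
Leg 2: γ = 1.78; τ_2 = 124.2/1.780 = 69.78 days.
Leg 3: speed unknown; τ_3 = 283.5/γ_3.
Total proper time: 219.0 + 69.78 + τ_3 = 501.5, so τ_3 = 501.5 − 288.8 = 212.7 days.
γ_3 = 283.5/212.7 = 1.333; β = √(1 − 1/γ²) = √0.4369.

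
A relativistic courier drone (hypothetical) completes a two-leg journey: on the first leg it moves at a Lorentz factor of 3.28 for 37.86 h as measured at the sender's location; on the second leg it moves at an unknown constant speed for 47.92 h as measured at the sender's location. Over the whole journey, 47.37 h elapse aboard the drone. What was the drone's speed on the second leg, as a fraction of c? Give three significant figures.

β = 0.664

Leg 1: γ = 3.28; τ_1 = 37.86/3.280 = 11.54 h.
Leg 2: speed unknown; τ_2 = 47.92/γ_2.
Total proper time: 11.54 + τ_2 = 47.37, so τ_2 = 47.37 − 11.54 = 35.83 h.
γ_2 = 47.92/35.83 = 1.338; β = √(1 − 1/γ²) = √0.4410.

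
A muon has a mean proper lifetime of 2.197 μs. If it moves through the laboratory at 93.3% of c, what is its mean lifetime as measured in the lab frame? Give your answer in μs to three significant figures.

Δt = 6.10 μs

β = 0.933; γ = 1/√(1 − 0.933²) = 1/√0.1295 = 2.779
The rest-frame lifetime is the proper time; the lab measures the dilated interval Δt = γτ₀ = 2.779 × 2.197 μs.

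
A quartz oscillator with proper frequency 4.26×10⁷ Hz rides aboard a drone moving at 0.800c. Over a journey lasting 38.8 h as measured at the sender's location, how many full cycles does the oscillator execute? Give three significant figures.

N = 3.57×10¹²

γ = 1/√(1 − 0.800²) = 5/3 ≈ 1.667
The oscillator's own cycle count is N = f × τ where τ is the proper time aboard the drone. τ = Δt/γ = 38.8/1.667 = 23.28 h = 8.381×10⁴ s.
N = 4.26×10⁷ × 8.381×10⁴ = 3.570×10¹².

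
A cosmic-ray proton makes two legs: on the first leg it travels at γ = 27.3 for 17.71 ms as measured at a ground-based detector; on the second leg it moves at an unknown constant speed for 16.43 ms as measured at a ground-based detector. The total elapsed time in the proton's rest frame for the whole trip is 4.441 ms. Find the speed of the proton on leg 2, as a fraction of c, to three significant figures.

Leg 1: γ = 27.3; τ_1 = 17.71/27.30 = 0.6487 ms.
Leg 2: speed unknown; τ_2 = 16.43/γ_2.
Total proper time: 0.6487 + τ_2 = 4.441, so τ_2 = 4.441 − 0.6487 = 3.792 ms.
γ_2 = 16.43/3.792 = 4.332; β = √(1 − 1/γ²) = √0.9467.

β = 0.973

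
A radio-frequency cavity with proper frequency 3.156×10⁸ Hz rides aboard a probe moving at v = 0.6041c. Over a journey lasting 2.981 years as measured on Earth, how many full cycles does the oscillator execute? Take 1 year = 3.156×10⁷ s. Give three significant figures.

N = 2.37×10¹⁶

γ = 1/√(1 − 0.6041²) = 1/√0.6351 = 1.255
The oscillator's own cycle count is N = f × τ where τ is the proper time aboard the probe. τ = Δt/γ = 2.981/1.255 = 2.376 years = 7.497×10⁷ s.
N = 3.156×10⁸ × 7.497×10⁷ = 2.366×10¹⁶.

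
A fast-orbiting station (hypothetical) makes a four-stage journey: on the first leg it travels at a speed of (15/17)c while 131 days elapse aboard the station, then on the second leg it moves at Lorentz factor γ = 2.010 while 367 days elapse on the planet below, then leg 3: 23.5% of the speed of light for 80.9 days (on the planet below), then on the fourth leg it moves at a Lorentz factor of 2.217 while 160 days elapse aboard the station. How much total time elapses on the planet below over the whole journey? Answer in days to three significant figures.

Leg 1: γ = 1/√(1 − (15/17)²) = 17/8 = 2.125; Δt_1 = 2.125 × 131 = 278.4 days.
Leg 2: 367 days is already measured on the planet below.
Leg 3: 80.9 days is already measured on the planet below.
Leg 4: γ = 2.217; Δt_4 = 2.217 × 160 = 354.7 days.
Total: 278.4 + 367.0 + 80.90 + 354.7 days.

Δt = 1080 days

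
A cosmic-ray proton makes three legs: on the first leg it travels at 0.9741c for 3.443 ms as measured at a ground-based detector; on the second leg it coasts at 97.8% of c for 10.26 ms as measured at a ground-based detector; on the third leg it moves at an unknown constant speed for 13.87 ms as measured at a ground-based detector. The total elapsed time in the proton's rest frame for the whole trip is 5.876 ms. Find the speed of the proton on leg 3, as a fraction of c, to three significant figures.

Leg 1: γ = 1/√(1 − 0.9741²) = 1/√0.05113 = 4.422; τ_1 = 3.443/4.422 = 0.7785 ms.
Leg 2: β = 0.978; γ = 1/√(1 − 0.978²) = 1/√0.04352 = 4.794; τ_2 = 10.26/4.794 = 2.140 ms.
Leg 3: speed unknown; τ_3 = 13.87/γ_3.
Total proper time: 0.7785 + 2.140 + τ_3 = 5.876, so τ_3 = 5.876 − 2.919 = 2.957 ms.
γ_3 = 13.87/2.957 = 4.690; β = √(1 − 1/γ²) = √0.9545.

β = 0.977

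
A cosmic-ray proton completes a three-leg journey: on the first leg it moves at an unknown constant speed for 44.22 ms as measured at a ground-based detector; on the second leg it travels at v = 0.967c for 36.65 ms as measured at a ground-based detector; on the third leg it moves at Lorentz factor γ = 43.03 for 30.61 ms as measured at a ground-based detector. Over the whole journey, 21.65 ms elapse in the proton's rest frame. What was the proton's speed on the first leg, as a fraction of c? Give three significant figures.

β = 0.965

Leg 1: speed unknown; τ_1 = 44.22/γ_1.
Leg 2: γ = 1/√(1 − 0.967²) = 1/√0.06491 = 3.925; τ_2 = 36.65/3.925 = 9.338 ms.
Leg 3: γ = 43.03; τ_3 = 30.61/43.03 = 0.7114 ms.
Total proper time: τ_1 + 9.338 + 0.7114 = 21.65, so τ_1 = 21.65 − 10.05 = 11.60 ms.
γ_1 = 44.22/11.60 = 3.812; β = √(1 − 1/γ²) = √0.9312.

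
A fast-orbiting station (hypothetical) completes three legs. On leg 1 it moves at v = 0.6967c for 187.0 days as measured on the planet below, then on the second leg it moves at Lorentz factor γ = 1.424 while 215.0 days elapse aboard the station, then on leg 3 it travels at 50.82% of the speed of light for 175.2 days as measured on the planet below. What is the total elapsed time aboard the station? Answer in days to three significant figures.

Leg 1: γ = 1/√(1 − 0.6967²) = 1/√0.5146 = 1.394; τ_1 = 187.0/1.394 = 134.1 days.
Leg 2: 215.0 days is already measured aboard the station.
Leg 3: β = 0.5082; γ = 1/√(1 − 0.5082²) = 1/√0.7417 = 1.161; τ_3 = 175.2/1.161 = 150.9 days.
Total: 134.1 + 215.0 + 150.9 days.

τ = 500 days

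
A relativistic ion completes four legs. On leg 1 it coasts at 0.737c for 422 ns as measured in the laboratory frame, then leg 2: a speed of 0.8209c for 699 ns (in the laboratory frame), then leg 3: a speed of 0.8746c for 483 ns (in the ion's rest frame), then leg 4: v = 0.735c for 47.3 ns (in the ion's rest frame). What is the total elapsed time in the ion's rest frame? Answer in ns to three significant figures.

τ = 1210 ns

Leg 1: γ = 1/√(1 − 0.737²) = 1/√0.4568 = 1.480; τ_1 = 422/1.480 = 285.2 ns.
Leg 2: γ = 1/√(1 − 0.8209²) = 1/√0.3261 = 1.751; τ_2 = 699/1.751 = 399.2 ns.
Leg 3: 483 ns is already measured in the ion's rest frame.
Leg 4: 47.3 ns is already measured in the ion's rest frame.
Total: 285.2 + 399.2 + 483.0 + 47.30 ns.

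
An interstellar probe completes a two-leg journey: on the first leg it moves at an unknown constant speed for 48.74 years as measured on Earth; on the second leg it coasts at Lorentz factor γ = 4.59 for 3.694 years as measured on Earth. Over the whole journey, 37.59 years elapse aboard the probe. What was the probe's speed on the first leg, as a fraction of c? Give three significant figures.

Leg 1: speed unknown; τ_1 = 48.74/γ_1.
Leg 2: γ = 4.59; τ_2 = 3.694/4.590 = 0.8048 years.
Total proper time: τ_1 + 0.8048 = 37.59, so τ_1 = 37.59 − 0.8048 = 36.79 years.
γ_1 = 48.74/36.79 = 1.325; β = √(1 − 1/γ²) = √0.4304.

β = 0.656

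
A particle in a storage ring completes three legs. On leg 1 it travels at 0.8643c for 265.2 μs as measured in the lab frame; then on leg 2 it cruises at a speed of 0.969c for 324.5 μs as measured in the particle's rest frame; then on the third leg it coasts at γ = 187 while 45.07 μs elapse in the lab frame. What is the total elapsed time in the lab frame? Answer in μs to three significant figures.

Δt = 1620 μs

Leg 1: 265.2 μs is already measured in the lab frame.
Leg 2: γ = 1/√(1 − 0.969²) = 1/√0.06104 = 4.048; Δt_2 = 4.048 × 324.5 = 1313 μs.
Leg 3: 45.07 μs is already measured in the lab frame.
Total: 265.2 + 1313 + 45.07 μs.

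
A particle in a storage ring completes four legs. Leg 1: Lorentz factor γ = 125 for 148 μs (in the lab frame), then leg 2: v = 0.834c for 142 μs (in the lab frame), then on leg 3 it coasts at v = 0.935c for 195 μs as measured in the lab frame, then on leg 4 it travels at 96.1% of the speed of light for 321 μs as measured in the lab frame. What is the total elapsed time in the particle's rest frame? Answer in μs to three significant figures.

Leg 1: γ = 125; τ_1 = 148/125.0 = 1.184 μs.
Leg 2: γ = 1/√(1 − 0.834²) = 1/√0.3044 = 1.812; τ_2 = 142/1.812 = 78.35 μs.
Leg 3: γ = 1/√(1 − 0.935²) = 1/√0.1258 = 2.820; τ_3 = 195/2.820 = 69.16 μs.
Leg 4: β = 0.961; γ = 1/√(1 − 0.961²) = 1/√0.07648 = 3.616; τ_4 = 321/3.616 = 88.77 μs.
Total: 1.184 + 78.35 + 69.16 + 88.77 μs.

τ = 237 μs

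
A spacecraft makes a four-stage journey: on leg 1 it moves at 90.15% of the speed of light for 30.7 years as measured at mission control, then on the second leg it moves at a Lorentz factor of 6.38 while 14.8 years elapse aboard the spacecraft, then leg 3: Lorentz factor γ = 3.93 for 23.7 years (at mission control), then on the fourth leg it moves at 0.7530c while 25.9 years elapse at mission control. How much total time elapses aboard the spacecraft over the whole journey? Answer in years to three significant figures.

τ = 51.2 years

Leg 1: β = 0.9015; γ = 1/√(1 − 0.9015²) = 1/√0.1873 = 2.311; τ_1 = 30.7/2.311 = 13.29 years.
Leg 2: 14.8 years is already measured aboard the spacecraft.
Leg 3: γ = 3.93; τ_3 = 23.7/3.930 = 6.031 years.
Leg 4: γ = 1/√(1 − 0.7530²) = 1/√0.4330 = 1.520; τ_4 = 25.9/1.520 = 17.04 years.
Total: 13.29 + 14.80 + 6.031 + 17.04 years.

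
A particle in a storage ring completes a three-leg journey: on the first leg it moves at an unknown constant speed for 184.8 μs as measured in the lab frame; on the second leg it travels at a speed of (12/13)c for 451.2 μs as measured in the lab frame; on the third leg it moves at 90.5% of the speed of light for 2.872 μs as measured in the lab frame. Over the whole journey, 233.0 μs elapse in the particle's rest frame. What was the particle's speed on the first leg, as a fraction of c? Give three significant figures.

Leg 1: speed unknown; τ_1 = 184.8/γ_1.
Leg 2: γ = 1/√(1 − (12/13)²) = 13/5 = 2.600; τ_2 = 451.2/2.600 = 173.5 μs.
Leg 3: β = 0.905; γ = 1/√(1 − 0.905²) = 1/√0.1810 = 2.351; τ_3 = 2.872/2.351 = 1.222 μs.
Total proper time: τ_1 + 173.5 + 1.222 = 233.0, so τ_1 = 233.0 − 174.8 = 58.24 μs.
γ_1 = 184.8/58.24 = 3.173; β = √(1 − 1/γ²) = √0.9007.

β = 0.949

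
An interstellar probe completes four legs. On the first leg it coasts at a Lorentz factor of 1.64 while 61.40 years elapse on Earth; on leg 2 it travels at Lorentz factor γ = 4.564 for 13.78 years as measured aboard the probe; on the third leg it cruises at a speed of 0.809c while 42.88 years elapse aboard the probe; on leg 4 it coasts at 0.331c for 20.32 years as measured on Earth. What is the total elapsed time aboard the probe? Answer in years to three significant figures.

Leg 1: γ = 1.64; τ_1 = 61.40/1.640 = 37.44 years.
Leg 2: 13.78 years is already measured aboard the probe.
Leg 3: 42.88 years is already measured aboard the probe.
Leg 4: γ = 1/√(1 − 0.331²) = 1/√0.8904 = 1.060; τ_4 = 20.32/1.060 = 19.17 years.
Total: 37.44 + 13.78 + 42.88 + 19.17 years.

τ = 113 years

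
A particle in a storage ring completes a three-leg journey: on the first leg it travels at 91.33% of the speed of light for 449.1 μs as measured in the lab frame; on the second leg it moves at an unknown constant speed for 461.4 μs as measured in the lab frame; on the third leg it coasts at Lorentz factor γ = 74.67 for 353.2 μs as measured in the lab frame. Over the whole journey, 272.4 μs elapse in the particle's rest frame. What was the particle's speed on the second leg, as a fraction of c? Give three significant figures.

Leg 1: β = 0.9133; γ = 1/√(1 − 0.9133²) = 1/√0.1659 = 2.455; τ_1 = 449.1/2.455 = 182.9 μs.
Leg 2: speed unknown; τ_2 = 461.4/γ_2.
Leg 3: γ = 74.67; τ_3 = 353.2/74.67 = 4.730 μs.
Total proper time: 182.9 + τ_2 + 4.730 = 272.4, so τ_2 = 272.4 − 187.6 = 84.76 μs.
γ_2 = 461.4/84.76 = 5.444; β = √(1 − 1/γ²) = √0.9663.

β = 0.983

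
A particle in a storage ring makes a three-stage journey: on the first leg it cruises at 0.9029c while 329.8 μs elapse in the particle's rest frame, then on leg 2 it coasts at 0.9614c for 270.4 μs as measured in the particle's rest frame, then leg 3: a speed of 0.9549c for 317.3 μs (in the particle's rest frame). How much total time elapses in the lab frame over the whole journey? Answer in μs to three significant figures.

Δt = 2820 μs

Leg 1: γ = 1/√(1 − 0.9029²) = 1/√0.1848 = 2.326; Δt_1 = 2.326 × 329.8 = 767.2 μs.
Leg 2: γ = 1/√(1 − 0.9614²) = 1/√0.07571 = 3.634; Δt_2 = 3.634 × 270.4 = 982.7 μs.
Leg 3: γ = 1/√(1 − 0.9549²) = 1/√0.08817 = 3.368; Δt_3 = 3.368 × 317.3 = 1069 μs.
Total: 767.2 + 982.7 + 1069 μs.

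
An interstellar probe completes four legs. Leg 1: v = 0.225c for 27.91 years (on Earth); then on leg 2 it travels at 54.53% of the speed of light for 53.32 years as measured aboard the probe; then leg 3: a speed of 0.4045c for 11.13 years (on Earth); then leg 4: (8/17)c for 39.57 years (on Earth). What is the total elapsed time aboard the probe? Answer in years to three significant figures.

τ = 126 years

Leg 1: γ = 1/√(1 − 0.225²) = 1/√0.9494 = 1.026; τ_1 = 27.91/1.026 = 27.19 years.
Leg 2: 53.32 years is already measured aboard the probe.
Leg 3: γ = 1/√(1 − 0.4045²) = 1/√0.8364 = 1.093; τ_3 = 11.13/1.093 = 10.18 years.
Leg 4: γ = 1/√(1 − (8/17)²) = 17/15 ≈ 1.133; τ_4 = 39.57/1.133 = 34.91 years.
Total: 27.19 + 53.32 + 10.18 + 34.91 years.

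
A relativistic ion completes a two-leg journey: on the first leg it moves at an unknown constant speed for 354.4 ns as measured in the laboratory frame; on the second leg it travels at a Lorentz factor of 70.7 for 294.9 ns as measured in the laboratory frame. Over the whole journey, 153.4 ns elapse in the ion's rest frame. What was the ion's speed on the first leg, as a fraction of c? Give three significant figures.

β = 0.907

Leg 1: speed unknown; τ_1 = 354.4/γ_1.
Leg 2: γ = 70.7; τ_2 = 294.9/70.70 = 4.171 ns.
Total proper time: τ_1 + 4.171 = 153.4, so τ_1 = 153.4 − 4.171 = 149.2 ns.
γ_1 = 354.4/149.2 = 2.375; β = √(1 − 1/γ²) = √0.8227.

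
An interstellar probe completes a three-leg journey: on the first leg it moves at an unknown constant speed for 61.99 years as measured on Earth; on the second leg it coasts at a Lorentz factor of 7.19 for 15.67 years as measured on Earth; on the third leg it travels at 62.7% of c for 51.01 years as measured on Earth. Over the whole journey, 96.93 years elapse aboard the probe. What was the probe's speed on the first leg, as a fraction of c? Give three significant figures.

β = 0.461

Leg 1: speed unknown; τ_1 = 61.99/γ_1.
Leg 2: γ = 7.19; τ_2 = 15.67/7.190 = 2.179 years.
Leg 3: β = 0.627; γ = 1/√(1 − 0.627²) = 1/√0.6069 = 1.284; τ_3 = 51.01/1.284 = 39.74 years.
Total proper time: τ_1 + 2.179 + 39.74 = 96.93, so τ_1 = 96.93 − 41.92 = 55.01 years.
γ_1 = 61.99/55.01 = 1.127; β = √(1 − 1/γ²) = √0.2124.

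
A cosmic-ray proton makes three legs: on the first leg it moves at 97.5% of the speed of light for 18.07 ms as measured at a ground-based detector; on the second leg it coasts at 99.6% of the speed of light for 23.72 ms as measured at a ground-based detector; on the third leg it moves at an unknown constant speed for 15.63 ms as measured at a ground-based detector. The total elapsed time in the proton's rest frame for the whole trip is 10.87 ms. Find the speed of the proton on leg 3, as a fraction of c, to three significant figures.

β = 0.953

Leg 1: β = 0.975; γ = 1/√(1 − 0.975²) = 1/√0.04938 = 4.500; τ_1 = 18.07/4.500 = 4.015 ms.
Leg 2: β = 0.996; γ = 1/√(1 − 0.996²) = 1/√0.007984 = 11.19; τ_2 = 23.72/11.19 = 2.119 ms.
Leg 3: speed unknown; τ_3 = 15.63/γ_3.
Total proper time: 4.015 + 2.119 + τ_3 = 10.87, so τ_3 = 10.87 − 6.135 = 4.735 ms.
γ_3 = 15.63/4.735 = 3.301; β = √(1 − 1/γ²) = √0.9082.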